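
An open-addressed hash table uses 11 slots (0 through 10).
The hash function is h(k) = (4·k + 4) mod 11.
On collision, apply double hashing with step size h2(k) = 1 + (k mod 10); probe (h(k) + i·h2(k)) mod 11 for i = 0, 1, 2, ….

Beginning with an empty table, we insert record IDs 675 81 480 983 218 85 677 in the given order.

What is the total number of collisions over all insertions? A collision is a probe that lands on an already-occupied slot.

Insert 675: h=9, slot 9 empty => index 9.
Insert 81: h=9, h2=2, slot 9 occupied => index 0.
Insert 480: h=10, slot 10 empty => index 10.
Insert 983: h=9, h2=4, slot 9 occupied => index 2.
Insert 218: h=7, slot 7 empty => index 7.
Insert 85: h=3, slot 3 empty => index 3.
Insert 677: h=6, slot 6 empty => index 6.
Table: [81, -, 983, 85, -, -, 677, 218, -, 675, 480]

2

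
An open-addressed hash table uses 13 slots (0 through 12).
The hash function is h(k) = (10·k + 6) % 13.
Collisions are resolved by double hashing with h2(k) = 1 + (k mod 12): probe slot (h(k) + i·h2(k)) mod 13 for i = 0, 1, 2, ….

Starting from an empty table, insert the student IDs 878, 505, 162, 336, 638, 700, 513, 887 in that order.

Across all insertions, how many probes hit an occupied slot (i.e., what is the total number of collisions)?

878: h=11 -> slot 11
505: h=12 -> slot 12
162: h=1 -> slot 1
336: h=12, h2=1, probe 12,0 -> slot 0
638: h=3 -> slot 3
700: h=12, h2=5, probe 12,4 -> slot 4
513: h=1, h2=10, probe 1,11,8 -> slot 8
887: h=10 -> slot 10
Table: [336, 162, —, 638, 700, —, —, —, 513, —, 887, 878, 505]

4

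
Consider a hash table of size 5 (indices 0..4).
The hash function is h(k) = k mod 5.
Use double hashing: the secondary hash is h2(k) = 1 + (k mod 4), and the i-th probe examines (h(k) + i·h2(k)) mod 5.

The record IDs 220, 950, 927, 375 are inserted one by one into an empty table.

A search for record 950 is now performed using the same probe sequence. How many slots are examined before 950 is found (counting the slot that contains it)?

2

220: h=0 -> slot 0
950: h=0, h2=3, probe 0,3 -> slot 3
927: h=2 -> slot 2
375: h=0, h2=4, probe 0,4 -> slot 4
Table: [220, ., 927, 950, 375]
Lookup 950: h=0, h2=3, probe 0,3 → found at 3.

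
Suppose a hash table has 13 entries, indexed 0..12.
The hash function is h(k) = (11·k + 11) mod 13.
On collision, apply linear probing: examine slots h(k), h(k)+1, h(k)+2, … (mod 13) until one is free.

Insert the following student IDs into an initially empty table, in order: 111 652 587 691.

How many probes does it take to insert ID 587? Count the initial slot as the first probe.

111: h=10 → slot 10
652: h=7 → slot 7
587: h=7, probe 7,8 → slot 8
691: h=7, probe 7,8,9 → slot 9
Table: [∅, ∅, ∅, ∅, ∅, ∅, ∅, 652, 587, 691, 111, ∅, ∅]

2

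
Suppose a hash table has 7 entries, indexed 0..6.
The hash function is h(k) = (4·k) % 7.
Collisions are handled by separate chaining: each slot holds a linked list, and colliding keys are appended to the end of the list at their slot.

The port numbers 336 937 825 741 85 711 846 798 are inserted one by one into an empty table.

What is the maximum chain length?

Insert 336: h=0, bucket 0 empty → new chain.
Insert 937: h=3, bucket 3 empty → new chain.
Insert 825: h=3, bucket 3 nonempty → append to chain.
Insert 741: h=3, bucket 3 nonempty → append to chain.
Insert 85: h=4, bucket 4 empty → new chain.
Insert 711: h=2, bucket 2 empty → new chain.
Insert 846: h=3, bucket 3 nonempty → append to chain.
Insert 798: h=0, bucket 0 nonempty → append to chain.
Final buckets:
0: 336 -> 798
1: ∅
2: 711
3: 937 -> 825 -> 741 -> 846
4: 85
5: ∅
6: ∅

4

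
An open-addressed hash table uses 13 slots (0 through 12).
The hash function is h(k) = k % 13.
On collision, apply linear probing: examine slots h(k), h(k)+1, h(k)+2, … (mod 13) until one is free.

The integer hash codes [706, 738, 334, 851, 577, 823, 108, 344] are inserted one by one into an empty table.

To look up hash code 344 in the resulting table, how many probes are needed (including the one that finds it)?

Insert 706: h=4, slot 4 empty => index 4.
Insert 738: h=10, slot 10 empty => index 10.
Insert 334: h=9, slot 9 empty => index 9.
Insert 851: h=6, slot 6 empty => index 6.
Insert 577: h=5, slot 5 empty => index 5.
Insert 823: h=4, slots 4,5,6 occupied => index 7.
Insert 108: h=4, slots 4,5,6,7 occupied => index 8.
Insert 344: h=6, slots 6,7,8,9,10 occupied => index 11.
Table: [—, —, —, —, 706, 577, 851, 823, 108, 334, 738, 344, —]
Lookup 344: h=6, probe 6,7,8,9,10,11 → found at 11.

6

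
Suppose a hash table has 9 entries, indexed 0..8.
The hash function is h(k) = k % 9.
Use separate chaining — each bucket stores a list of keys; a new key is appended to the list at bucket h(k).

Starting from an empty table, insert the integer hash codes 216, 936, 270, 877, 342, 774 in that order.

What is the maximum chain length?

5

Insert 216: h=0, bucket 0 empty → new chain.
Insert 936: h=0, bucket 0 nonempty → append to chain.
Insert 270: h=0, bucket 0 nonempty → append to chain.
Insert 877: h=4, bucket 4 empty → new chain.
Insert 342: h=0, bucket 0 nonempty → append to chain.
Insert 774: h=0, bucket 0 nonempty → append to chain.
Final buckets:
0: 216 -> 936 -> 270 -> 342 -> 774
1: ∅
2: ∅
3: ∅
4: 877
5: ∅
6: ∅
7: ∅
8: ∅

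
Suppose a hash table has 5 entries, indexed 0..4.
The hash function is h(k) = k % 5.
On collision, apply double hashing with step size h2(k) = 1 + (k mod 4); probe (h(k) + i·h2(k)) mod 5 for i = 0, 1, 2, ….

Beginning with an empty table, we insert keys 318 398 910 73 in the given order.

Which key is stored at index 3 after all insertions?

318

318 hashes to 3; slot 3 is free → place at 3.
398 hashes to 3, h2=3; 3 taken → place at 1.
910 hashes to 0; slot 0 is free → place at 0.
73 hashes to 3, h2=2; 3,0 taken → place at 2.
Table: [910, 398, 73, 318, .]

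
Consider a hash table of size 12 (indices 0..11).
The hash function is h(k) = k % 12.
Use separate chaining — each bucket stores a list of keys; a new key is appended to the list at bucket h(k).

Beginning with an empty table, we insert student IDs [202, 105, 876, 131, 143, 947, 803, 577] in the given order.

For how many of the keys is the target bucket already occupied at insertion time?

3

Insert 202: h=10, bucket 10 empty → new chain.
Insert 105: h=9, bucket 9 empty → new chain.
Insert 876: h=0, bucket 0 empty → new chain.
Insert 131: h=11, bucket 11 empty → new chain.
Insert 143: h=11, bucket 11 nonempty → append to chain.
Insert 947: h=11, bucket 11 nonempty → append to chain.
Insert 803: h=11, bucket 11 nonempty → append to chain.
Insert 577: h=1, bucket 1 empty → new chain.
Final buckets:
0: 876
1: 577
2: .
3: .
4: .
5: .
6: .
7: .
8: .
9: 105
10: 202
11: 131 -> 143 -> 947 -> 803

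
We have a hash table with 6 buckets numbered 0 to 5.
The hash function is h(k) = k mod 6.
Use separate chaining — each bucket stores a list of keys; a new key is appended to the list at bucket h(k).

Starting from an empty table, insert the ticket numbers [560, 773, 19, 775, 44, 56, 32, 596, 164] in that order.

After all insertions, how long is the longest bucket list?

6

560 → bucket 2
773 → bucket 5
19 → bucket 1
775 → bucket 1 (collision)
44 → bucket 2 (collision)
56 → bucket 2 (collision)
32 → bucket 2 (collision)
596 → bucket 2 (collision)
164 → bucket 2 (collision)
Final buckets:
0: -
1: 19 -> 775
2: 560 -> 44 -> 56 -> 32 -> 596 -> 164
3: -
4: -
5: 773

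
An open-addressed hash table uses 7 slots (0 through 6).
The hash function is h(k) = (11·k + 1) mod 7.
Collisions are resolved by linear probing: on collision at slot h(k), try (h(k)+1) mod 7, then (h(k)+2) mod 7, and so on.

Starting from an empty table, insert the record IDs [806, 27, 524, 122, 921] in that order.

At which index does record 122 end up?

0

806 hashes to 5; slot 5 is free => place at 5.
27 hashes to 4; slot 4 is free => place at 4.
524 hashes to 4; 4,5 taken => place at 6.
122 hashes to 6; 6 taken => place at 0.
921 hashes to 3; slot 3 is free => place at 3.
Table: [122, ., ., 921, 27, 806, 524]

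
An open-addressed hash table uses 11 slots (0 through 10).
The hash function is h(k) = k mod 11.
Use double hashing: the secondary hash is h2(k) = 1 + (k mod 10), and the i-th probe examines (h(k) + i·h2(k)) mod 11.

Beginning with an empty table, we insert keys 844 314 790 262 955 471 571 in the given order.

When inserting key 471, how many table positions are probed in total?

Insert 844: h=8, slot 8 empty -> index 8.
Insert 314: h=6, slot 6 empty -> index 6.
Insert 790: h=9, slot 9 empty -> index 9.
Insert 262: h=9, h2=3, slot 9 occupied -> index 1.
Insert 955: h=9, h2=6, slot 9 occupied -> index 4.
Insert 471: h=9, h2=2, slot 9 occupied -> index 0.
Insert 571: h=10, slot 10 empty -> index 10.
Table: [471, 262, -, -, 955, -, 314, -, 844, 790, 571]

2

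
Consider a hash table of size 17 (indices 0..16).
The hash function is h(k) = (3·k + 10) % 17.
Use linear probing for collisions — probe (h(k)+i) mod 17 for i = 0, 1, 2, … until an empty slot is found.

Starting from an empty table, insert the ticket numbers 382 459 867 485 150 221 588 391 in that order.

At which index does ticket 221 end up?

12

382: h=0 → slot 0
459: h=10 → slot 10
867: h=10, probe 10,11 → slot 11
485: h=3 → slot 3
150: h=1 → slot 1
221: h=10, probe 10,11,12 → slot 12
588: h=6 → slot 6
391: h=10, probe 10,11,12,13 → slot 13
Table: [382, 150, -, 485, -, -, 588, -, -, -, 459, 867, 221, 391, -, -, -]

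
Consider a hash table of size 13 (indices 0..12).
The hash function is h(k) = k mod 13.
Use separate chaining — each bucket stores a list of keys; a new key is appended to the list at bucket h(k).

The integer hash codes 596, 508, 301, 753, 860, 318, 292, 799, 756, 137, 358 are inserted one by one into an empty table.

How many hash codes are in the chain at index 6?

3

Insert 596: h=11, bucket 11 empty → new chain.
Insert 508: h=1, bucket 1 empty → new chain.
Insert 301: h=2, bucket 2 empty → new chain.
Insert 753: h=12, bucket 12 empty → new chain.
Insert 860: h=2, bucket 2 nonempty → append to chain.
Insert 318: h=6, bucket 6 empty → new chain.
Insert 292: h=6, bucket 6 nonempty → append to chain.
Insert 799: h=6, bucket 6 nonempty → append to chain.
Insert 756: h=2, bucket 2 nonempty → append to chain.
Insert 137: h=7, bucket 7 empty → new chain.
Insert 358: h=7, bucket 7 nonempty → append to chain.
Final buckets:
0: _
1: 508
2: 301 -> 860 -> 756
3: _
4: _
5: _
6: 318 -> 292 -> 799
7: 137 -> 358
8: _
9: _
10: _
11: 596
12: 753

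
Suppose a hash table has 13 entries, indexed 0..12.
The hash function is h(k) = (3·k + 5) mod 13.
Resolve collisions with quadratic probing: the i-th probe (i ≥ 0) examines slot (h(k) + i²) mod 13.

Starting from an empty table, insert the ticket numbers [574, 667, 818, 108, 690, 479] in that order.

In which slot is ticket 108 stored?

Insert 574: h=11, slot 11 empty => index 11.
Insert 667: h=4, slot 4 empty => index 4.
Insert 818: h=2, slot 2 empty => index 2.
Insert 108: h=4, slot 4 occupied => index 5.
Insert 690: h=8, slot 8 empty => index 8.
Insert 479: h=12, slot 12 empty => index 12.
Table: [—, —, 818, —, 667, 108, —, —, 690, —, —, 574, 479]

5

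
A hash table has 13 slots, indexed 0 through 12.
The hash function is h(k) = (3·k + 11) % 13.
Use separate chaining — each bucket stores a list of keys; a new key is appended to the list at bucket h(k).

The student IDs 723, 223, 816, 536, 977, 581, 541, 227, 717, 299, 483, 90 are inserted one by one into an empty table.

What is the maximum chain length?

Insert 723: h=9, bucket 9 empty -> new chain.
Insert 223: h=4, bucket 4 empty -> new chain.
Insert 816: h=2, bucket 2 empty -> new chain.
Insert 536: h=7, bucket 7 empty -> new chain.
Insert 977: h=4, bucket 4 nonempty -> append to chain.
Insert 581: h=12, bucket 12 empty -> new chain.
Insert 541: h=9, bucket 9 nonempty -> append to chain.
Insert 227: h=3, bucket 3 empty -> new chain.
Insert 717: h=4, bucket 4 nonempty -> append to chain.
Insert 299: h=11, bucket 11 empty -> new chain.
Insert 483: h=4, bucket 4 nonempty -> append to chain.
Insert 90: h=8, bucket 8 empty -> new chain.
Final buckets:
0: .
1: .
2: 816
3: 227
4: 223 -> 977 -> 717 -> 483
5: .
6: .
7: 536
8: 90
9: 723 -> 541
10: .
11: 299
12: 581

4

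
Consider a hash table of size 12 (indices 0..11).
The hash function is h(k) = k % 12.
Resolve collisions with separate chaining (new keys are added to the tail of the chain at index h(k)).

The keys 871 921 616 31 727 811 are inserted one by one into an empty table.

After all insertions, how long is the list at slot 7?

Insert 871: h=7, bucket 7 empty -> new chain.
Insert 921: h=9, bucket 9 empty -> new chain.
Insert 616: h=4, bucket 4 empty -> new chain.
Insert 31: h=7, bucket 7 nonempty -> append to chain.
Insert 727: h=7, bucket 7 nonempty -> append to chain.
Insert 811: h=7, bucket 7 nonempty -> append to chain.
Final buckets:
0: -
1: -
2: -
3: -
4: 616
5: -
6: -
7: 871 -> 31 -> 727 -> 811
8: -
9: 921
10: -
11: -

4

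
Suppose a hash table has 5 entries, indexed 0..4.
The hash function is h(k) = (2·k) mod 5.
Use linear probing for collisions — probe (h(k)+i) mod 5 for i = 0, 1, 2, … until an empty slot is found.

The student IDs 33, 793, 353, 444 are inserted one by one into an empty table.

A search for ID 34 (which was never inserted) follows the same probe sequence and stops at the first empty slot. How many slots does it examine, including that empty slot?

3

33 hashes to 1; slot 1 is free => place at 1.
793 hashes to 1; 1 taken => place at 2.
353 hashes to 1; 1,2 taken => place at 3.
444 hashes to 3; 3 taken => place at 4.
Table: [—, 33, 793, 353, 444]
Lookup 34: h=3, probe 3,4,0 → slot 0 empty, not found.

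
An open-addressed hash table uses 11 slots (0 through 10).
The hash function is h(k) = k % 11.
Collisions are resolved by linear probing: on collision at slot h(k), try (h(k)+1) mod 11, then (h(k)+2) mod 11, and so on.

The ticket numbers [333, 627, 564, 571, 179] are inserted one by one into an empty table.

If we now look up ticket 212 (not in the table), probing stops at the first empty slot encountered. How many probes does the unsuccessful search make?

4

333: h=3 → slot 3
627: h=0 → slot 0
564: h=3, probe 3,4 → slot 4
571: h=10 → slot 10
179: h=3, probe 3,4,5 → slot 5
Table: [627, -, -, 333, 564, 179, -, -, -, -, 571]
Lookup 212: h=3, probe 3,4,5,6 → slot 6 empty, not found.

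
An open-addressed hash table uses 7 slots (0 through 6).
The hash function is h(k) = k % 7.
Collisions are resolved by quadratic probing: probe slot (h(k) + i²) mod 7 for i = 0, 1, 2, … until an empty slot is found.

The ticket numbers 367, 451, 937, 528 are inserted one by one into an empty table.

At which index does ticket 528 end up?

0

367 hashes to 3; slot 3 is free -> place at 3.
451 hashes to 3; 3 taken -> place at 4.
937 hashes to 6; slot 6 is free -> place at 6.
528 hashes to 3; 3,4 taken -> place at 0.
Table: [528, —, —, 367, 451, —, 937]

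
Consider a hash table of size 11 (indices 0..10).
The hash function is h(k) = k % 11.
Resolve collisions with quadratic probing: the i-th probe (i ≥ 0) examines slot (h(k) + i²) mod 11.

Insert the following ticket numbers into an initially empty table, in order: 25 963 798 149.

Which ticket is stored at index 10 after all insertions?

Insert 25: h=3, slot 3 empty => index 3.
Insert 963: h=6, slot 6 empty => index 6.
Insert 798: h=6, slot 6 occupied => index 7.
Insert 149: h=6, slots 6,7 occupied => index 10.
Table: [-, -, -, 25, -, -, 963, 798, -, -, 149]

149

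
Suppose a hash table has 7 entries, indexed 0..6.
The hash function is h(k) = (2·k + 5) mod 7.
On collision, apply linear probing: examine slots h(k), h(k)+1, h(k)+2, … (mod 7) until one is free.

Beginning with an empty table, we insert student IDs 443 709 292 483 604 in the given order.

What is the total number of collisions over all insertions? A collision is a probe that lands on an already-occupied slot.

3

443 hashes to 2; slot 2 is free → place at 2.
709 hashes to 2; 2 taken → place at 3.
292 hashes to 1; slot 1 is free → place at 1.
483 hashes to 5; slot 5 is free → place at 5.
604 hashes to 2; 2,3 taken → place at 4.
Table: [., 292, 443, 709, 604, 483, .]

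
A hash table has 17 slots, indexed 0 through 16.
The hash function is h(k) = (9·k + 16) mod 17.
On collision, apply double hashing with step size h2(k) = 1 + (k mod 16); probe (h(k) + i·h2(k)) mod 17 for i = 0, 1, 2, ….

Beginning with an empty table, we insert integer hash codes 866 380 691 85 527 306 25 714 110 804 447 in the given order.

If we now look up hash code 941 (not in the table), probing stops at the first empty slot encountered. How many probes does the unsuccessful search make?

6

866: h=7 -> slot 7
380: h=2 -> slot 2
691: h=13 -> slot 13
85: h=16 -> slot 16
527: h=16, h2=16, probe 16,15 -> slot 15
306: h=16, h2=3, probe 16,2,5 -> slot 5
25: h=3 -> slot 3
714: h=16, h2=11, probe 16,10 -> slot 10
110: h=3, h2=15, probe 3,1 -> slot 1
804: h=10, h2=5, probe 10,15,3,8 -> slot 8
447: h=10, h2=16, probe 10,9 -> slot 9
Table: [_, 110, 380, 25, _, 306, _, 866, 804, 447, 714, _, _, 691, _, 527, 85]
Lookup 941: h=2, h2=14, probe 2,16,13,10,7,4 → slot 4 empty, not found.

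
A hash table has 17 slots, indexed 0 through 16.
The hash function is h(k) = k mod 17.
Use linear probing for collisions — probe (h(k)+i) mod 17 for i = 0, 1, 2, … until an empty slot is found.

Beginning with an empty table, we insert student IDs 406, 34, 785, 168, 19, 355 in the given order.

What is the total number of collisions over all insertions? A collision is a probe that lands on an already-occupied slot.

4

406 hashes to 15; slot 15 is free → place at 15.
34 hashes to 0; slot 0 is free → place at 0.
785 hashes to 3; slot 3 is free → place at 3.
168 hashes to 15; 15 taken → place at 16.
19 hashes to 2; slot 2 is free → place at 2.
355 hashes to 15; 15,16,0 taken → place at 1.
Table: [34, 355, 19, 785, ∅, ∅, ∅, ∅, ∅, ∅, ∅, ∅, ∅, ∅, ∅, 406, 168]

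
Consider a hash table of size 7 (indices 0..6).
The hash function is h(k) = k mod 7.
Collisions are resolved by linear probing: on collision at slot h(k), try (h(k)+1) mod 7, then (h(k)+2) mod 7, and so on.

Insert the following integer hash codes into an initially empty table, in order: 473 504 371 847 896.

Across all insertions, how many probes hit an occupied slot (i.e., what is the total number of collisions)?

473 hashes to 4; slot 4 is free → place at 4.
504 hashes to 0; slot 0 is free → place at 0.
371 hashes to 0; 0 taken → place at 1.
847 hashes to 0; 0,1 taken → place at 2.
896 hashes to 0; 0,1,2 taken → place at 3.
Table: [504, 371, 847, 896, 473, ., .]

6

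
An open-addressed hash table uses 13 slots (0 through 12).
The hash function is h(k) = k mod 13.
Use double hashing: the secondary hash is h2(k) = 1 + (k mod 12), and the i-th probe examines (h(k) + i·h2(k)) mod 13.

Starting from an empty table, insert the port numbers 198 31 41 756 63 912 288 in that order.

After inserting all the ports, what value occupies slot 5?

198: h=3 → slot 3
31: h=5 → slot 5
41: h=2 → slot 2
756: h=2, h2=1, probe 2,3,4 → slot 4
63: h=11 → slot 11
912: h=2, h2=1, probe 2,3,4,5,6 → slot 6
288: h=2, h2=1, probe 2,3,4,5,6,7 → slot 7
Table: [-, -, 41, 198, 756, 31, 912, 288, -, -, -, 63, -]

31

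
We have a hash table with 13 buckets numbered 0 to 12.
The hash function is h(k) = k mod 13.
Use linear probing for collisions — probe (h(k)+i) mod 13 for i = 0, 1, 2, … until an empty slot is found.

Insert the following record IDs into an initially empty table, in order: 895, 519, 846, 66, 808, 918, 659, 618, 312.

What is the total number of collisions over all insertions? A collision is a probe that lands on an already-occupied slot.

2

895: h=11 => slot 11
519: h=12 => slot 12
846: h=1 => slot 1
66: h=1, probe 1,2 => slot 2
808: h=2, probe 2,3 => slot 3
918: h=8 => slot 8
659: h=9 => slot 9
618: h=7 => slot 7
312: h=0 => slot 0
Table: [312, 846, 66, 808, —, —, —, 618, 918, 659, —, 895, 519]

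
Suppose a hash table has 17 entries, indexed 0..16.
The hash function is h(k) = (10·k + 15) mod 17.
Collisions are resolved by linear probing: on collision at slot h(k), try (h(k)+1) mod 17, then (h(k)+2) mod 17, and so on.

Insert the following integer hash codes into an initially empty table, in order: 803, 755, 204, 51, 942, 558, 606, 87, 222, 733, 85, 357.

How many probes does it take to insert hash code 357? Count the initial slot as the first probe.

12

Insert 803: h=4, slot 4 empty -> index 4.
Insert 755: h=0, slot 0 empty -> index 0.
Insert 204: h=15, slot 15 empty -> index 15.
Insert 51: h=15, slot 15 occupied -> index 16.
Insert 942: h=0, slot 0 occupied -> index 1.
Insert 558: h=2, slot 2 empty -> index 2.
Insert 606: h=6, slot 6 empty -> index 6.
Insert 87: h=1, slots 1,2 occupied -> index 3.
Insert 222: h=8, slot 8 empty -> index 8.
Insert 733: h=1, slots 1,2,3,4 occupied -> index 5.
Insert 85: h=15, slots 15,16,0,1,2,3,4,5,6 occupied -> index 7.
Insert 357: h=15, slots 15,16,0,1,2,3,4,5,6,7,8 occupied -> index 9.
Table: [755, 942, 558, 87, 803, 733, 606, 85, 222, 357, ∅, ∅, ∅, ∅, ∅, 204, 51]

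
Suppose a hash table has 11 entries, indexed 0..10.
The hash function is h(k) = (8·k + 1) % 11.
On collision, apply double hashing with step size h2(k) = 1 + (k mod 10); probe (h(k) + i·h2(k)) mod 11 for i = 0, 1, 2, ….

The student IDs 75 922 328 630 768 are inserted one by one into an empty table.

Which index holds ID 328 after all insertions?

Insert 75: h=7, slot 7 empty -> index 7.
Insert 922: h=7, h2=3, slot 7 occupied -> index 10.
Insert 328: h=7, h2=9, slot 7 occupied -> index 5.
Insert 630: h=3, slot 3 empty -> index 3.
Insert 768: h=7, h2=9, slots 7,5,3 occupied -> index 1.
Table: [., 768, ., 630, ., 328, ., 75, ., ., 922]

5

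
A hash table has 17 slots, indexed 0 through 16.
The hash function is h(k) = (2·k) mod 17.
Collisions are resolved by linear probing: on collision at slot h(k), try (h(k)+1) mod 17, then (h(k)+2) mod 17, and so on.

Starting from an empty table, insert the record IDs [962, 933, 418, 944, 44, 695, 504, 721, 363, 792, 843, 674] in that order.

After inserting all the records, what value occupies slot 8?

843

Insert 962: h=3, slot 3 empty → index 3.
Insert 933: h=13, slot 13 empty → index 13.
Insert 418: h=3, slot 3 occupied → index 4.
Insert 944: h=1, slot 1 empty → index 1.
Insert 44: h=3, slots 3,4 occupied → index 5.
Insert 695: h=13, slot 13 occupied → index 14.
Insert 504: h=5, slot 5 occupied → index 6.
Insert 721: h=14, slot 14 occupied → index 15.
Insert 363: h=12, slot 12 empty → index 12.
Insert 792: h=3, slots 3,4,5,6 occupied → index 7.
Insert 843: h=3, slots 3,4,5,6,7 occupied → index 8.
Insert 674: h=5, slots 5,6,7,8 occupied → index 9.
Table: [_, 944, _, 962, 418, 44, 504, 792, 843, 674, _, _, 363, 933, 695, 721, _]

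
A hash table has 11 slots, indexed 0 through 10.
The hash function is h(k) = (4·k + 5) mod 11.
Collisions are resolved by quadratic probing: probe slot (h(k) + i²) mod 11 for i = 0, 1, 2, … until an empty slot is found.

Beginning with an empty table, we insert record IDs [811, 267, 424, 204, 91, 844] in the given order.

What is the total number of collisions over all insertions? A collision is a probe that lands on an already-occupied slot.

4

811: h=4 => slot 4
267: h=6 => slot 6
424: h=7 => slot 7
204: h=7, probe 7,8 => slot 8
91: h=6, probe 6,7,10 => slot 10
844: h=4, probe 4,5 => slot 5
Table: [_, _, _, _, 811, 844, 267, 424, 204, _, 91]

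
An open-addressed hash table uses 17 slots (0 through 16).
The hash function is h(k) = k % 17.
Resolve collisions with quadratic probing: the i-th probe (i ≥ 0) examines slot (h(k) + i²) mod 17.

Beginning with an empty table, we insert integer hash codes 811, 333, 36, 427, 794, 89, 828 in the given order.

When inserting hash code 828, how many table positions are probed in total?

3

Insert 811: h=12, slot 12 empty => index 12.
Insert 333: h=10, slot 10 empty => index 10.
Insert 36: h=2, slot 2 empty => index 2.
Insert 427: h=2, slot 2 occupied => index 3.
Insert 794: h=12, slot 12 occupied => index 13.
Insert 89: h=4, slot 4 empty => index 4.
Insert 828: h=12, slots 12,13 occupied => index 16.
Table: [., ., 36, 427, 89, ., ., ., ., ., 333, ., 811, 794, ., ., 828]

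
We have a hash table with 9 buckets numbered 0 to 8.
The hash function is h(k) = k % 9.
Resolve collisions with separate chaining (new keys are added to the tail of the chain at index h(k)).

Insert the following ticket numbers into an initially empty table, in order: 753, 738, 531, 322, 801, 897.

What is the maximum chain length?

Insert 753: h=6, bucket 6 empty -> new chain.
Insert 738: h=0, bucket 0 empty -> new chain.
Insert 531: h=0, bucket 0 nonempty -> append to chain.
Insert 322: h=7, bucket 7 empty -> new chain.
Insert 801: h=0, bucket 0 nonempty -> append to chain.
Insert 897: h=6, bucket 6 nonempty -> append to chain.
Final buckets:
0: 738 -> 531 -> 801
1: .
2: .
3: .
4: .
5: .
6: 753 -> 897
7: 322
8: .

3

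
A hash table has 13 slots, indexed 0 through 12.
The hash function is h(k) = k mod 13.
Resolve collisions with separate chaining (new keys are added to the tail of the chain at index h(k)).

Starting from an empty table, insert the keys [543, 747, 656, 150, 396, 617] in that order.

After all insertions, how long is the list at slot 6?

Insert 543: h=10, bucket 10 empty → new chain.
Insert 747: h=6, bucket 6 empty → new chain.
Insert 656: h=6, bucket 6 nonempty → append to chain.
Insert 150: h=7, bucket 7 empty → new chain.
Insert 396: h=6, bucket 6 nonempty → append to chain.
Insert 617: h=6, bucket 6 nonempty → append to chain.
Final buckets:
0: .
1: .
2: .
3: .
4: .
5: .
6: 747 -> 656 -> 396 -> 617
7: 150
8: .
9: .
10: 543
11: .
12: .

4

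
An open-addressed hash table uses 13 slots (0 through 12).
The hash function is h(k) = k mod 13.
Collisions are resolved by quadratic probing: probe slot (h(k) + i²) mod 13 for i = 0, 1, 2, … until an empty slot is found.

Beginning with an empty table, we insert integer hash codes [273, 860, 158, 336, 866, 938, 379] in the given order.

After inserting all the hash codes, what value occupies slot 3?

273: h=0 => slot 0
860: h=2 => slot 2
158: h=2, probe 2,3 => slot 3
336: h=11 => slot 11
866: h=8 => slot 8
938: h=2, probe 2,3,6 => slot 6
379: h=2, probe 2,3,6,11,5 => slot 5
Table: [273, —, 860, 158, —, 379, 938, —, 866, —, —, 336, —]

158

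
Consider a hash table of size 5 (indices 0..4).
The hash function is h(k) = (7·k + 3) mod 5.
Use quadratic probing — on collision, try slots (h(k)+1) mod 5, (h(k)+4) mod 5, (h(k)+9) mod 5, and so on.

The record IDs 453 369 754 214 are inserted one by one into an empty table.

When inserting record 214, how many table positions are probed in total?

3

Insert 453: h=4, slot 4 empty -> index 4.
Insert 369: h=1, slot 1 empty -> index 1.
Insert 754: h=1, slot 1 occupied -> index 2.
Insert 214: h=1, slots 1,2 occupied -> index 0.
Table: [214, 369, 754, ., 453]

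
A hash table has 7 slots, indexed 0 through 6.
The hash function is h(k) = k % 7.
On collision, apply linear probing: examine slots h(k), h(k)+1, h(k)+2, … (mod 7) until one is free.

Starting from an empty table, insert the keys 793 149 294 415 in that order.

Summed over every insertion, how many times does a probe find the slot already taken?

3

Insert 793: h=2, slot 2 empty -> index 2.
Insert 149: h=2, slot 2 occupied -> index 3.
Insert 294: h=0, slot 0 empty -> index 0.
Insert 415: h=2, slots 2,3 occupied -> index 4.
Table: [294, ., 793, 149, 415, ., .]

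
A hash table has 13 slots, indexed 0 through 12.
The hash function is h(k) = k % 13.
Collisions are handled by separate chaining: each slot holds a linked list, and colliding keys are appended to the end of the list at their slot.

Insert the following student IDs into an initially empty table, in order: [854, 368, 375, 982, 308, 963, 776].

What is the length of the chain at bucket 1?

1

854 → bucket 9
368 → bucket 4
375 → bucket 11
982 → bucket 7
308 → bucket 9 (collision)
963 → bucket 1
776 → bucket 9 (collision)
Final buckets:
0: _
1: 963
2: _
3: _
4: 368
5: _
6: _
7: 982
8: _
9: 854 -> 308 -> 776
10: _
11: 375
12: _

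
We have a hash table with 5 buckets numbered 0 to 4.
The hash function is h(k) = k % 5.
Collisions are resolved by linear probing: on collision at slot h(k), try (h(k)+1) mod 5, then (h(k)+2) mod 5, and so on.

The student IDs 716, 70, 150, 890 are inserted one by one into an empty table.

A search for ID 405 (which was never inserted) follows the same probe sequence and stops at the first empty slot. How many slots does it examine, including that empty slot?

5

Insert 716: h=1, slot 1 empty => index 1.
Insert 70: h=0, slot 0 empty => index 0.
Insert 150: h=0, slots 0,1 occupied => index 2.
Insert 890: h=0, slots 0,1,2 occupied => index 3.
Table: [70, 716, 150, 890, -]
Lookup 405: h=0, probe 0,1,2,3,4 → slot 4 empty, not found.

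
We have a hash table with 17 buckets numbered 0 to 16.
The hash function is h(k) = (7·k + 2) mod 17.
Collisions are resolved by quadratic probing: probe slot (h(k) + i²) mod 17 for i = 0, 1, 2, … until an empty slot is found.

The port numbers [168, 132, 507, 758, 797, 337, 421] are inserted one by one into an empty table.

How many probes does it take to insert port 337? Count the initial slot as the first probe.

168: h=5 => slot 5
132: h=8 => slot 8
507: h=15 => slot 15
758: h=4 => slot 4
797: h=5, probe 5,6 => slot 6
337: h=15, probe 15,16 => slot 16
421: h=8, probe 8,9 => slot 9
Table: [-, -, -, -, 758, 168, 797, -, 132, 421, -, -, -, -, -, 507, 337]

2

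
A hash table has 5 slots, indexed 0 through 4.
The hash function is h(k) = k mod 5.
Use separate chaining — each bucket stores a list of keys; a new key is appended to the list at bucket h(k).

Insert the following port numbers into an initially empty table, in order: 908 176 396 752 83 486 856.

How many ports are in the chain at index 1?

4

Insert 908: h=3, bucket 3 empty → new chain.
Insert 176: h=1, bucket 1 empty → new chain.
Insert 396: h=1, bucket 1 nonempty → append to chain.
Insert 752: h=2, bucket 2 empty → new chain.
Insert 83: h=3, bucket 3 nonempty → append to chain.
Insert 486: h=1, bucket 1 nonempty → append to chain.
Insert 856: h=1, bucket 1 nonempty → append to chain.
Final buckets:
0: —
1: 176 -> 396 -> 486 -> 856
2: 752
3: 908 -> 83
4: —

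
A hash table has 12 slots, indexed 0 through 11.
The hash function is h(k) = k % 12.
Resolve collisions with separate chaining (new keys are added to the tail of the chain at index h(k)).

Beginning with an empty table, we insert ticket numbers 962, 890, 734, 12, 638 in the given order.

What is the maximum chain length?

Insert 962: h=2, bucket 2 empty -> new chain.
Insert 890: h=2, bucket 2 nonempty -> append to chain.
Insert 734: h=2, bucket 2 nonempty -> append to chain.
Insert 12: h=0, bucket 0 empty -> new chain.
Insert 638: h=2, bucket 2 nonempty -> append to chain.
Final buckets:
0: 12
1: .
2: 962 -> 890 -> 734 -> 638
3: .
4: .
5: .
6: .
7: .
8: .
9: .
10: .
11: .

4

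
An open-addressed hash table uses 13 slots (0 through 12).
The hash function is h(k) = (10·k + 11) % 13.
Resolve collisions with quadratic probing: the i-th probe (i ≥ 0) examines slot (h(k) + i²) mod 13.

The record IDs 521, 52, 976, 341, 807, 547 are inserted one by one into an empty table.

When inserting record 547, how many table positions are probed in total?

521 hashes to 8; slot 8 is free -> place at 8.
52 hashes to 11; slot 11 is free -> place at 11.
976 hashes to 8; 8 taken -> place at 9.
341 hashes to 2; slot 2 is free -> place at 2.
807 hashes to 8; 8,9 taken -> place at 12.
547 hashes to 8; 8,9,12 taken -> place at 4.
Table: [—, —, 341, —, 547, —, —, —, 521, 976, —, 52, 807]

4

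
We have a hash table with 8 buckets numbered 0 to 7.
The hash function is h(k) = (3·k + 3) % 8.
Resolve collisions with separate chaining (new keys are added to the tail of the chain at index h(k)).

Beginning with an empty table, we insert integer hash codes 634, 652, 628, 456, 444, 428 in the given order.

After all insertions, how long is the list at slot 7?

4

Insert 634: h=1, bucket 1 empty → new chain.
Insert 652: h=7, bucket 7 empty → new chain.
Insert 628: h=7, bucket 7 nonempty → append to chain.
Insert 456: h=3, bucket 3 empty → new chain.
Insert 444: h=7, bucket 7 nonempty → append to chain.
Insert 428: h=7, bucket 7 nonempty → append to chain.
Final buckets:
0: ∅
1: 634
2: ∅
3: 456
4: ∅
5: ∅
6: ∅
7: 652 -> 628 -> 444 -> 428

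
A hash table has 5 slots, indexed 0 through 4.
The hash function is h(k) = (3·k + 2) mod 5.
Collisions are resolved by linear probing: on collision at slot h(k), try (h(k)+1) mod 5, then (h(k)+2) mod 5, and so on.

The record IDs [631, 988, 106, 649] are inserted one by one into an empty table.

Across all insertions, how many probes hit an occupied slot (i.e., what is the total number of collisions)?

2

Insert 631: h=0, slot 0 empty → index 0.
Insert 988: h=1, slot 1 empty → index 1.
Insert 106: h=0, slots 0,1 occupied → index 2.
Insert 649: h=4, slot 4 empty → index 4.
Table: [631, 988, 106, ∅, 649]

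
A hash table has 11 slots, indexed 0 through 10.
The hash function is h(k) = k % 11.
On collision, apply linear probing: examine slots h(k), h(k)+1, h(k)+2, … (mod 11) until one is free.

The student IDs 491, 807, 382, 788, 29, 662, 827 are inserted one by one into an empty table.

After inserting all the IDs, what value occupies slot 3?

827

Insert 491: h=7, slot 7 empty => index 7.
Insert 807: h=4, slot 4 empty => index 4.
Insert 382: h=8, slot 8 empty => index 8.
Insert 788: h=7, slots 7,8 occupied => index 9.
Insert 29: h=7, slots 7,8,9 occupied => index 10.
Insert 662: h=2, slot 2 empty => index 2.
Insert 827: h=2, slot 2 occupied => index 3.
Table: [., ., 662, 827, 807, ., ., 491, 382, 788, 29]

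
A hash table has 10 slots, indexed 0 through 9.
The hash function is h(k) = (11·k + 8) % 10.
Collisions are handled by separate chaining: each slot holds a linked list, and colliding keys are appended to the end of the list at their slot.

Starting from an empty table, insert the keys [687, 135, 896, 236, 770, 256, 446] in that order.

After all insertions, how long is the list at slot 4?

Insert 687: h=5, bucket 5 empty -> new chain.
Insert 135: h=3, bucket 3 empty -> new chain.
Insert 896: h=4, bucket 4 empty -> new chain.
Insert 236: h=4, bucket 4 nonempty -> append to chain.
Insert 770: h=8, bucket 8 empty -> new chain.
Insert 256: h=4, bucket 4 nonempty -> append to chain.
Insert 446: h=4, bucket 4 nonempty -> append to chain.
Final buckets:
0: ∅
1: ∅
2: ∅
3: 135
4: 896 -> 236 -> 256 -> 446
5: 687
6: ∅
7: ∅
8: 770
9: ∅

4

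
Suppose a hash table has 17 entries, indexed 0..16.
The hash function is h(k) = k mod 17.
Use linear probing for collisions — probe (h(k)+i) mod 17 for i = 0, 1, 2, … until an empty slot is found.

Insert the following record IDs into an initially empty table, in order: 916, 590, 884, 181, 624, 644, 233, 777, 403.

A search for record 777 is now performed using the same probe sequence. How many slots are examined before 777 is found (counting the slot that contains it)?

Insert 916: h=15, slot 15 empty => index 15.
Insert 590: h=12, slot 12 empty => index 12.
Insert 884: h=0, slot 0 empty => index 0.
Insert 181: h=11, slot 11 empty => index 11.
Insert 624: h=12, slot 12 occupied => index 13.
Insert 644: h=15, slot 15 occupied => index 16.
Insert 233: h=12, slots 12,13 occupied => index 14.
Insert 777: h=12, slots 12,13,14,15,16,0 occupied => index 1.
Insert 403: h=12, slots 12,13,14,15,16,0,1 occupied => index 2.
Table: [884, 777, 403, ∅, ∅, ∅, ∅, ∅, ∅, ∅, ∅, 181, 590, 624, 233, 916, 644]
Lookup 777: h=12, probe 12,13,14,15,16,0,1 → found at 1.

7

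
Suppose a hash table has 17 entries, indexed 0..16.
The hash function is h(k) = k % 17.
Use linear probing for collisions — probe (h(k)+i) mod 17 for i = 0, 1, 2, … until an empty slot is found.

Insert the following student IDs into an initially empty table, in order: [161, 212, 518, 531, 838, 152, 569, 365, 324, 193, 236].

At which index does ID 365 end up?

161: h=8 -> slot 8
212: h=8, probe 8,9 -> slot 9
518: h=8, probe 8,9,10 -> slot 10
531: h=4 -> slot 4
838: h=5 -> slot 5
152: h=16 -> slot 16
569: h=8, probe 8,9,10,11 -> slot 11
365: h=8, probe 8,9,10,11,12 -> slot 12
324: h=1 -> slot 1
193: h=6 -> slot 6
236: h=15 -> slot 15
Table: [∅, 324, ∅, ∅, 531, 838, 193, ∅, 161, 212, 518, 569, 365, ∅, ∅, 236, 152]

12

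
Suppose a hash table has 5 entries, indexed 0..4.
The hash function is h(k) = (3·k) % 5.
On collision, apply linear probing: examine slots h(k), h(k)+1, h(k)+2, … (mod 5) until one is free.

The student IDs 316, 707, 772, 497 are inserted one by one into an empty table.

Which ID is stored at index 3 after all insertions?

316

316: h=3 -> slot 3
707: h=1 -> slot 1
772: h=1, probe 1,2 -> slot 2
497: h=1, probe 1,2,3,4 -> slot 4
Table: [∅, 707, 772, 316, 497]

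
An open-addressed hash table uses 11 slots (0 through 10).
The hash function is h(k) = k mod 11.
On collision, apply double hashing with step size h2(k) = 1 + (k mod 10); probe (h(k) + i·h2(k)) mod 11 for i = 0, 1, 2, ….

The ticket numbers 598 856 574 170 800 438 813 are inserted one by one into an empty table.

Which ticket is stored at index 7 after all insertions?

Insert 598: h=4, slot 4 empty => index 4.
Insert 856: h=9, slot 9 empty => index 9.
Insert 574: h=2, slot 2 empty => index 2.
Insert 170: h=5, slot 5 empty => index 5.
Insert 800: h=8, slot 8 empty => index 8.
Insert 438: h=9, h2=9, slot 9 occupied => index 7.
Insert 813: h=10, slot 10 empty => index 10.
Table: [_, _, 574, _, 598, 170, _, 438, 800, 856, 813]

438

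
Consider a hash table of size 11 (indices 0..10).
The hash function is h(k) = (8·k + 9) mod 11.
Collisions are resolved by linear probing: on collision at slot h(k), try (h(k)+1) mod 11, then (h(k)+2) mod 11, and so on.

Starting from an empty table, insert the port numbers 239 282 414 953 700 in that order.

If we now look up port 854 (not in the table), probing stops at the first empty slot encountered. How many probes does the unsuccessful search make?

239: h=7 -> slot 7
282: h=10 -> slot 10
414: h=10, probe 10,0 -> slot 0
953: h=10, probe 10,0,1 -> slot 1
700: h=10, probe 10,0,1,2 -> slot 2
Table: [414, 953, 700, ., ., ., ., 239, ., ., 282]
Lookup 854: h=10, probe 10,0,1,2,3 → slot 3 empty, not found.

5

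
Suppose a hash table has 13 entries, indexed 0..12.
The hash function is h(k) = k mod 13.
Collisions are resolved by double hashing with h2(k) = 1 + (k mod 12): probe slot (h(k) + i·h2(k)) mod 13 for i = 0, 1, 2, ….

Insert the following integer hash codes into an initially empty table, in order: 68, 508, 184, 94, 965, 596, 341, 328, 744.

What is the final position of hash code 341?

8

68 hashes to 3; slot 3 is free → place at 3.
508 hashes to 1; slot 1 is free → place at 1.
184 hashes to 2; slot 2 is free → place at 2.
94 hashes to 3, h2=11; 3,1 taken → place at 12.
965 hashes to 3, h2=6; 3 taken → place at 9.
596 hashes to 11; slot 11 is free → place at 11.
341 hashes to 3, h2=6; 3,9,2 taken → place at 8.
328 hashes to 3, h2=5; 3,8 taken → place at 0.
744 hashes to 3, h2=1; 3 taken → place at 4.
Table: [328, 508, 184, 68, 744, ., ., ., 341, 965, ., 596, 94]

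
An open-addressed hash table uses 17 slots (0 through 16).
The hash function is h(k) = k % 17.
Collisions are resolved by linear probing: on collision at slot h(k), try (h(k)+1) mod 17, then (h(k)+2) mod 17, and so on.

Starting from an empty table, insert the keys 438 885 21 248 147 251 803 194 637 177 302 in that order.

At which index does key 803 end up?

Insert 438: h=13, slot 13 empty => index 13.
Insert 885: h=1, slot 1 empty => index 1.
Insert 21: h=4, slot 4 empty => index 4.
Insert 248: h=10, slot 10 empty => index 10.
Insert 147: h=11, slot 11 empty => index 11.
Insert 251: h=13, slot 13 occupied => index 14.
Insert 803: h=4, slot 4 occupied => index 5.
Insert 194: h=7, slot 7 empty => index 7.
Insert 637: h=8, slot 8 empty => index 8.
Insert 177: h=7, slots 7,8 occupied => index 9.
Insert 302: h=13, slots 13,14 occupied => index 15.
Table: [., 885, ., ., 21, 803, ., 194, 637, 177, 248, 147, ., 438, 251, 302, .]

5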